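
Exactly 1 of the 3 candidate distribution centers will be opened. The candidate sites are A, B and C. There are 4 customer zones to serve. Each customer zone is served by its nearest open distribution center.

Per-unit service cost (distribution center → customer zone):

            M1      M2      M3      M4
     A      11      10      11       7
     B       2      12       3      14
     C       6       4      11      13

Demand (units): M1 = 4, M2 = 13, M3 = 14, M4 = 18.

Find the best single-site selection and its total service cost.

Choose A only; total service cost 454.

With exactly 1 open, each customer zone uses its cheapest among the chosen.
{A}: M1→A 11·4=44, M2→A 10·13=130, M3→A 11·14=154, M4→A 7·18=126. Service cost 454.
{B}: service cost 458
{C}: service cost 464
Among all 3 size-1 choices, {A} is lowest.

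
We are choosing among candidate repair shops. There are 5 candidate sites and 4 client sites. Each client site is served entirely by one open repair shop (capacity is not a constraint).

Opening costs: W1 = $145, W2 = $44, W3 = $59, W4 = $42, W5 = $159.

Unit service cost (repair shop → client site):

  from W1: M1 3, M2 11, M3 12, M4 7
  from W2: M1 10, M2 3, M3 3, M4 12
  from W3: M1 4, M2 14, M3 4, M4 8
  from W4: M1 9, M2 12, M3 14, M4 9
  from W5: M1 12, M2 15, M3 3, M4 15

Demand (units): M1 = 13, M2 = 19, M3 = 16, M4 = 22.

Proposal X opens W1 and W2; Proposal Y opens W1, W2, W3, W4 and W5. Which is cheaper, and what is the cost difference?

Proposal X: {W1, W2}: M1→W1 3·13=39, M2→W2 3·19=57, M3→W2 3·16=48, M4→W1 7·22=154. Service 298; fixed 189; total 487.
Proposal Y: {W1, W2, W3, W4, W5}: M1→W1 3·13=39, M2→W2 3·19=57, M3→W2 3·16=48, M4→W1 7·22=154. Service 298; fixed 449; total 747.
Difference: |487 − 747| = 260.

Proposal X is cheaper by 260.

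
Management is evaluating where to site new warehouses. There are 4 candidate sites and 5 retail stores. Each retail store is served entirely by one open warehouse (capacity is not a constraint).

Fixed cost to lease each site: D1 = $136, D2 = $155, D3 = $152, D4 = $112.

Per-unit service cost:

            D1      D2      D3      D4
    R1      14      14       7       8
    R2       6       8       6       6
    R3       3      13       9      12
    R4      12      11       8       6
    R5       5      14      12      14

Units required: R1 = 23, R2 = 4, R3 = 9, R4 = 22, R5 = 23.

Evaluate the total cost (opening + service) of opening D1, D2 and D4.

Each retail store is assigned to its cheapest site among the open ones.
{D1, D2, D4}: R1→D4 8·23=184, R2→D1 6·4=24, R3→D1 3·9=27, R4→D4 6·22=132, R5→D1 5·23=115. Service 482; fixed 403; total 885.

Total cost: 885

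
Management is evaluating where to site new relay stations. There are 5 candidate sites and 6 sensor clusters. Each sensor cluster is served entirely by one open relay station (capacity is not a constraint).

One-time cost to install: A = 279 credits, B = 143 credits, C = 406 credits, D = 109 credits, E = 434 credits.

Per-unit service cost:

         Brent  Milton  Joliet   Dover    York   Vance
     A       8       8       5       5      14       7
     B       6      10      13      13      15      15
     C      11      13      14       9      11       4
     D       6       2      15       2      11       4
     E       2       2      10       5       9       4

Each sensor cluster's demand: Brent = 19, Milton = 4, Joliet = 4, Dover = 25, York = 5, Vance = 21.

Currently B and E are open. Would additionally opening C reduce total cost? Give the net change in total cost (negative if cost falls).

Current service cost with {B, E}: 340.
Adding C: each sensor cluster re-picks its cheapest; new service cost 340, saving 0.
Extra fixed cost: 406. Net change = 406 − 0 = 406.
(Totals: 917 → 1323.)

No — net change +406 (cost rises by 406).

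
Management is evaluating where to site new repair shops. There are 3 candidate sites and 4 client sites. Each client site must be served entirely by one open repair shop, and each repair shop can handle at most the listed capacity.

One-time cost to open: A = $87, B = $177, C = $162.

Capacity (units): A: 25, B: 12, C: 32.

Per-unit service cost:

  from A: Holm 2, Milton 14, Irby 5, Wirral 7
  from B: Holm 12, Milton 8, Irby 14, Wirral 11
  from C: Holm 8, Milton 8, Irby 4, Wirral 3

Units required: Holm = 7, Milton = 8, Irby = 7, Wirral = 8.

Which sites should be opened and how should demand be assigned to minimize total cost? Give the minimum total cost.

Open {C}: Holm→C 8·7=56, Milton→C 8·8=64, Irby→C 4·7=28, Wirral→C 3·8=24.
Loads: C carries 30/32. Service 172; fixed 162; total 334.
Next best feasible plan costs 379.

Minimum total cost: 334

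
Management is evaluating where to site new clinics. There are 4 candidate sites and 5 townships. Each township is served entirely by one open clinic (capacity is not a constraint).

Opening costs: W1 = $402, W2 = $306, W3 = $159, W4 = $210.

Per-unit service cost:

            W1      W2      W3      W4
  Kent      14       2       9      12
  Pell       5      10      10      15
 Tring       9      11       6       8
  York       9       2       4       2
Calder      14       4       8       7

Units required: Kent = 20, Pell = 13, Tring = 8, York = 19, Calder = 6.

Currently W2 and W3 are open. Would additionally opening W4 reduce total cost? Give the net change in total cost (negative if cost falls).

Current service cost with {W2, W3}: 280.
Adding W4: each township re-picks its cheapest; new service cost 280, saving 0.
Extra fixed cost: 210. Net change = 210 − 0 = 210.
(Totals: 745 → 955.)

No — net change +210 (cost rises by 210).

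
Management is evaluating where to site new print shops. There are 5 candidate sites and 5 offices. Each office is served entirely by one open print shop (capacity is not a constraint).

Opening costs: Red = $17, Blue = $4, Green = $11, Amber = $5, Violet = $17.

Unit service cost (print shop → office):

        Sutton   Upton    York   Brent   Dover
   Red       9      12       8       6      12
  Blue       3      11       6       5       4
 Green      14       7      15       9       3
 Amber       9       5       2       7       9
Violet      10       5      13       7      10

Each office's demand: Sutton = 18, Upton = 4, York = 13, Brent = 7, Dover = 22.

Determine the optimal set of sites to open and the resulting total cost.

For any fixed open set, each office goes to its cheapest open site; total = fixed + service.
{Blue, Green, Amber}: Sutton→Blue 3·18=54, Upton→Amber 5·4=20, York→Amber 2·13=26, Brent→Blue 5·7=35, Dover→Green 3·22=66. Service 201; fixed 20; total 221.
{Blue, Amber}: service 223 + fixed 9 = 232
{Red, Blue, Green, Amber}: service 201 + fixed 37 = 238
{Red, Blue, Green, Amber, Violet}: service 201 + fixed 54 = 255
No other subset beats 221.

Open Blue, Green and Amber; minimum total cost 221.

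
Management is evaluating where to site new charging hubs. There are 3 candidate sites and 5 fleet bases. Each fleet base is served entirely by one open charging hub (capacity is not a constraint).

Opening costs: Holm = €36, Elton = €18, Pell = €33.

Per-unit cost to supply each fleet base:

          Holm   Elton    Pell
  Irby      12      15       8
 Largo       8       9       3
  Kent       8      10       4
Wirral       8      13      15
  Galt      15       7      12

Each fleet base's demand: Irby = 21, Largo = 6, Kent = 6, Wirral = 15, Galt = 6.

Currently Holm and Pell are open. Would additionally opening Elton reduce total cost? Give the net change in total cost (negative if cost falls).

Yes — net change −12 (cost falls by 12).

Current service cost with {Holm, Pell}: 402.
Adding Elton: each fleet base re-picks its cheapest; new service cost 372, saving 30.
Extra fixed cost: 18. Net change = 18 − 30 = -12.
(Totals: 471 → 459.)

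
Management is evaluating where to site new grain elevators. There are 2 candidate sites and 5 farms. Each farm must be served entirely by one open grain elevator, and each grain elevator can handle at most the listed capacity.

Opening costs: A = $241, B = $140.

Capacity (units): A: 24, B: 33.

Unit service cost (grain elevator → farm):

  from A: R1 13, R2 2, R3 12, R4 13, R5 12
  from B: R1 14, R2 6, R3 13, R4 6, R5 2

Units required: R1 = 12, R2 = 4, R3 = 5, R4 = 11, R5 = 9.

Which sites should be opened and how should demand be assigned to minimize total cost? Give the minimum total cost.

Minimum total cost: 689

Open {A, B}: R1→A 13·12=156, R2→A 2·4=8, R3→A 12·5=60, R4→B 6·11=66, R5→B 2·9=18.
Loads: A carries 21/24, B carries 20/33. Service 308; fixed 381; total 689.
Next best feasible plan costs 694.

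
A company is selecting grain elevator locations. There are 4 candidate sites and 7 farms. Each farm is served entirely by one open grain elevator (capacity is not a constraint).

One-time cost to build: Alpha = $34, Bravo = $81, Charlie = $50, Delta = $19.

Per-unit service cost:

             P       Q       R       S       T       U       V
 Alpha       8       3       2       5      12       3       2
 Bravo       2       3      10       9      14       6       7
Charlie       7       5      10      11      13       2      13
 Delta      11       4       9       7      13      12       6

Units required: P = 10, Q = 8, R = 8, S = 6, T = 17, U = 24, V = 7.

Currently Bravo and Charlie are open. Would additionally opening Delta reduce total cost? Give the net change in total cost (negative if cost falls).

Current service cost with {Bravo, Charlie}: 496.
Adding Delta: each farm re-picks its cheapest; new service cost 469, saving 27.
Extra fixed cost: 19. Net change = 19 − 27 = -8.
(Totals: 627 → 619.)

Yes — net change −8 (cost falls by 8).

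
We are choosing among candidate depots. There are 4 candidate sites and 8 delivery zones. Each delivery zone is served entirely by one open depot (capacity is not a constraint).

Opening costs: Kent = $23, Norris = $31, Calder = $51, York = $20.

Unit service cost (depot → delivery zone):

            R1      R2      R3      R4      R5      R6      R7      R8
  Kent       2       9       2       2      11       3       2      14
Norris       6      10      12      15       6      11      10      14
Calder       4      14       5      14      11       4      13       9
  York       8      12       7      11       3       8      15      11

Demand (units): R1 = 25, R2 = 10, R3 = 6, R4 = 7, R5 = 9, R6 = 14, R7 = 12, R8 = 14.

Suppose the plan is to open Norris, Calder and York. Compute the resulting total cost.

Total cost: 738

Each delivery zone is assigned to its cheapest site among the open ones.
{Norris, Calder, York}: R1→Calder 4·25=100, R2→Norris 10·10=100, R3→Calder 5·6=30, R4→York 11·7=77, R5→York 3·9=27, R6→Calder 4·14=56, R7→Norris 10·12=120, R8→Calder 9·14=126. Service 636; fixed 102; total 738.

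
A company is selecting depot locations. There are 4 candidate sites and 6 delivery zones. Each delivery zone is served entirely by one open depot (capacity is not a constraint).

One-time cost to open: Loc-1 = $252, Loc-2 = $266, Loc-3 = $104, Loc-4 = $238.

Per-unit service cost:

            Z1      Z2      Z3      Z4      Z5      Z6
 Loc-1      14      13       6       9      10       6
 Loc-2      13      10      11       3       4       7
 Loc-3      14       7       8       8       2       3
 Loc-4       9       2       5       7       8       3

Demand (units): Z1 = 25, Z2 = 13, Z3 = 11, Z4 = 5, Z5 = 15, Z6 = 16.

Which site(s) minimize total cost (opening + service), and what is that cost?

Open Loc-4 only; minimum total cost 747.

For any fixed open set, each delivery zone goes to its cheapest open site; total = fixed + service.
{Loc-4}: Z1→Loc-4 9·25=225, Z2→Loc-4 2·13=26, Z3→Loc-4 5·11=55, Z4→Loc-4 7·5=35, Z5→Loc-4 8·15=120, Z6→Loc-4 3·16=48. Service 509; fixed 238; total 747.
{Loc-3}: service 647 + fixed 104 = 751
{Loc-3, Loc-4}: service 419 + fixed 342 = 761
{Loc-1, Loc-2, Loc-3, Loc-4}: service 399 + fixed 860 = 1259
(All 15 nonempty subsets were checked; Loc-4 only is lowest.)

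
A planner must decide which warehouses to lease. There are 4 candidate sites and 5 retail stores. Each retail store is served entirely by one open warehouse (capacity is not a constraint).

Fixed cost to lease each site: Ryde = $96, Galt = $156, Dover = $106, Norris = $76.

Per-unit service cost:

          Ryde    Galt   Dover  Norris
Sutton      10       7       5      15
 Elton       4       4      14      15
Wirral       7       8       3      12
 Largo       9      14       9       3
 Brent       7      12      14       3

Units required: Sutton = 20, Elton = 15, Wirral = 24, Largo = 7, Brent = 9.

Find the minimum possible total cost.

Minimum total cost: 558

For any fixed open set, each retail store goes to its cheapest open site; total = fixed + service.
{Ryde, Dover, Norris}: Sutton→Dover 5·20=100, Elton→Ryde 4·15=60, Wirral→Dover 3·24=72, Largo→Norris 3·7=21, Brent→Norris 3·9=27. Service 280; fixed 278; total 558.
{Ryde, Dover}: service 358 + fixed 202 = 560
{Dover, Norris}: Sutton→Dover 5·20=100, Elton→Dover 14·15=210, Wirral→Dover 3·24=72, Largo→Norris 3·7=21, Brent→Norris 3·9=27. Service 430; fixed 182; total 612.
{Ryde, Galt, Dover, Norris}: service 280 + fixed 434 = 714
No other subset beats 558.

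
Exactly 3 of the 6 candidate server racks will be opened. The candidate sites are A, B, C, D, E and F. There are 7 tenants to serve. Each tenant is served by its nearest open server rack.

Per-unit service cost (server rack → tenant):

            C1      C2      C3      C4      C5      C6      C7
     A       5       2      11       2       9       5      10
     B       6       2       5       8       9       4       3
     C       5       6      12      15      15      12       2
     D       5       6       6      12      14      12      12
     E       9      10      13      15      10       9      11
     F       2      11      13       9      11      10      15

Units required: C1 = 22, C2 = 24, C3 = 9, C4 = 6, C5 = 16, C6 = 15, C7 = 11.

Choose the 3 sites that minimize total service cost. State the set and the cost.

With exactly 3 open, each tenant uses its cheapest among the chosen.
{A, B, F}: C1→F 2·22=44, C2→A 2·24=48, C3→B 5·9=45, C4→A 2·6=12, C5→A 9·16=144, C6→B 4·15=60, C7→B 3·11=33. Service cost 386.
{B, C, F}: service cost 411
{B, D, F}: service cost 422
Among all 20 size-3 choices, {A, B, F} is lowest.

Choose A, B and F; total service cost 386.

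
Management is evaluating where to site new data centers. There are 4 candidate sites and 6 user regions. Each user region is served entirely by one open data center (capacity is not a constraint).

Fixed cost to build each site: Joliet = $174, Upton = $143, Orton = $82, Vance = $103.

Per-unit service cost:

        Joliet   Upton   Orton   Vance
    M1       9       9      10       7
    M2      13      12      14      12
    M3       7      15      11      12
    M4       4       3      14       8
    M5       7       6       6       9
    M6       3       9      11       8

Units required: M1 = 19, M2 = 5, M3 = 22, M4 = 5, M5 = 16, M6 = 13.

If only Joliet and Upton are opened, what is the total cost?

Total cost: 852

Each user region is assigned to its cheapest site among the open ones.
{Joliet, Upton}: M1→Joliet 9·19=171, M2→Upton 12·5=60, M3→Joliet 7·22=154, M4→Upton 3·5=15, M5→Upton 6·16=96, M6→Joliet 3·13=39. Service 535; fixed 317; total 852.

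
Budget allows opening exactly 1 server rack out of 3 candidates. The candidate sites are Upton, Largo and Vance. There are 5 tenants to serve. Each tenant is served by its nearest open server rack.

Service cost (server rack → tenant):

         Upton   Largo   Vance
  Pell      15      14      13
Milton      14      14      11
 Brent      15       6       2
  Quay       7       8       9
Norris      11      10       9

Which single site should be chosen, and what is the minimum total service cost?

Choose Vance only; total service cost 44.

With exactly 1 open, each tenant uses its cheapest among the chosen.
{Vance}: Pell→Vance 13, Milton→Vance 11, Brent→Vance 2, Quay→Vance 9, Norris→Vance 9. Service cost 44.
{Largo}: service cost 52
{Upton}: service cost 62
Among all 3 size-1 choices, {Vance} is lowest.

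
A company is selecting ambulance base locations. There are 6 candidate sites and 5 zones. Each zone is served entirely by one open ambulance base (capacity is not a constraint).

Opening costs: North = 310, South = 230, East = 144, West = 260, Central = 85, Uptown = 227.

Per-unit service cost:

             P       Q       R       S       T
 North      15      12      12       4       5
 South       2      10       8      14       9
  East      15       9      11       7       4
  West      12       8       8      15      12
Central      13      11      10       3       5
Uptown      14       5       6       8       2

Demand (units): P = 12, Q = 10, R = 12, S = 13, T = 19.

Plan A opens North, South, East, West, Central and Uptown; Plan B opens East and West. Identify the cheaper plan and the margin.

Plan B is cheaper by 588.

Plan A: {North, South, East, West, Central, Uptown}: P→South 2·12=24, Q→Uptown 5·10=50, R→Uptown 6·12=72, S→Central 3·13=39, T→Uptown 2·19=38. Service 223; fixed 1256; total 1479.
Plan B: {East, West}: P→West 12·12=144, Q→West 8·10=80, R→West 8·12=96, S→East 7·13=91, T→East 4·19=76. Service 487; fixed 404; total 891.
Difference: |1479 − 891| = 588.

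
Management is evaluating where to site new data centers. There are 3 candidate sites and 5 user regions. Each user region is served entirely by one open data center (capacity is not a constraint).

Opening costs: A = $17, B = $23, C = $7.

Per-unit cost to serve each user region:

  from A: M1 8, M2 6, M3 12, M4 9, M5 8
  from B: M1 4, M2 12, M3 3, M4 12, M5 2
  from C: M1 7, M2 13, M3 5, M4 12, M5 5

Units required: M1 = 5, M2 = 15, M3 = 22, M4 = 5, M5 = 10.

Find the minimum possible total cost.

For any fixed open set, each user region goes to its cheapest open site; total = fixed + service.
{A, B}: M1→B 4·5=20, M2→A 6·15=90, M3→B 3·22=66, M4→A 9·5=45, M5→B 2·10=20. Service 241; fixed 40; total 281.
{A, B, C}: service 241 + fixed 47 = 288
{A, C}: M1→C 7·5=35, M2→A 6·15=90, M3→C 5·22=110, M4→A 9·5=45, M5→C 5·10=50. Service 330; fixed 24; total 354.
{C}: service 450 + fixed 7 = 457
No other subset beats 281.

Minimum total cost: 281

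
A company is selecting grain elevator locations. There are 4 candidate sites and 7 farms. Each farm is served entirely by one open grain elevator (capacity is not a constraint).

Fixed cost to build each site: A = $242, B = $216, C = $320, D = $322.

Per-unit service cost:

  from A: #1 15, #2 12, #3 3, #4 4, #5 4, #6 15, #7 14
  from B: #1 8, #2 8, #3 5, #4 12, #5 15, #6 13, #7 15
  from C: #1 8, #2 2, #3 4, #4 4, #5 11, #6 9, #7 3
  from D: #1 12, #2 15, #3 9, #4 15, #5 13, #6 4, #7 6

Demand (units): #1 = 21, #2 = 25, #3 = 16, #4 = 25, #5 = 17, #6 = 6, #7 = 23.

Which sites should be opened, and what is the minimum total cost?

Open C only; minimum total cost 1012.

For any fixed open set, each farm goes to its cheapest open site; total = fixed + service.
{C}: #1→C 8·21=168, #2→C 2·25=50, #3→C 4·16=64, #4→C 4·25=100, #5→C 11·17=187, #6→C 9·6=54, #7→C 3·23=69. Service 692; fixed 320; total 1012.
{A, C}: service 557 + fixed 562 = 1119
{B, C}: #1→B 8·21=168, #2→C 2·25=50, #3→C 4·16=64, #4→C 4·25=100, #5→C 11·17=187, #6→C 9·6=54, #7→C 3·23=69. Service 692; fixed 536; total 1228.
{A, B, C, D}: service 527 + fixed 1100 = 1627
(All 15 nonempty subsets were checked; C only is lowest.)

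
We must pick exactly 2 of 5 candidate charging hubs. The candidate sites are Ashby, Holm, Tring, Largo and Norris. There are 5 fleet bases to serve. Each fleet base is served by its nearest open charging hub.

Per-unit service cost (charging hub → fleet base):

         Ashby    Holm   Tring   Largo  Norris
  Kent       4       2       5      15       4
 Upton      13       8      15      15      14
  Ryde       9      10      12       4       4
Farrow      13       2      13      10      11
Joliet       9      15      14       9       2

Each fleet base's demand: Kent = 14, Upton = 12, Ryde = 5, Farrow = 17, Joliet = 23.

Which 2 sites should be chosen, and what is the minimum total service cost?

Choose Holm and Norris; total service cost 224.

With exactly 2 open, each fleet base uses its cheapest among the chosen.
{Holm, Norris}: Kent→Holm 2·14=28, Upton→Holm 8·12=96, Ryde→Norris 4·5=20, Farrow→Holm 2·17=34, Joliet→Norris 2·23=46. Service cost 224.
{Holm, Largo}: service cost 385
{Ashby, Holm}: service cost 410
Among all 10 size-2 choices, {Holm, Norris} is lowest.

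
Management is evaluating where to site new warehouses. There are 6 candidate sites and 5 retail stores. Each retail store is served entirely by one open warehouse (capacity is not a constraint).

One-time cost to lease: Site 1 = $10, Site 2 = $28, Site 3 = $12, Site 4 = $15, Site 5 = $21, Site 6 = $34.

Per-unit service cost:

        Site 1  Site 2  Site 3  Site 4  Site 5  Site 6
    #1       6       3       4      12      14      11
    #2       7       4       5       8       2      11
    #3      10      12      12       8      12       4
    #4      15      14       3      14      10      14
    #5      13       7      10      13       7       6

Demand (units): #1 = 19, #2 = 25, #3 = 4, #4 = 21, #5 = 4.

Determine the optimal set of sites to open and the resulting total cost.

For any fixed open set, each retail store goes to its cheapest open site; total = fixed + service.
{Site 3, Site 5, Site 6}: #1→Site 3 4·19=76, #2→Site 5 2·25=50, #3→Site 6 4·4=16, #4→Site 3 3·21=63, #5→Site 6 6·4=24. Service 229; fixed 67; total 296.
{Site 3, Site 4, Site 5}: service 249 + fixed 48 = 297
{Site 3, Site 5}: #1→Site 3 4·19=76, #2→Site 5 2·25=50, #3→Site 3 12·4=48, #4→Site 3 3·21=63, #5→Site 5 7·4=28. Service 265; fixed 33; total 298.
{Site 1, Site 2, Site 3, Site 4, Site 5, Site 6}: #1→Site 2 3·19=57, #2→Site 5 2·25=50, #3→Site 6 4·4=16, #4→Site 3 3·21=63, #5→Site 6 6·4=24. Service 210; fixed 120; total 330.
No other subset beats 296.

Open Site 3, Site 5 and Site 6; minimum total cost 296.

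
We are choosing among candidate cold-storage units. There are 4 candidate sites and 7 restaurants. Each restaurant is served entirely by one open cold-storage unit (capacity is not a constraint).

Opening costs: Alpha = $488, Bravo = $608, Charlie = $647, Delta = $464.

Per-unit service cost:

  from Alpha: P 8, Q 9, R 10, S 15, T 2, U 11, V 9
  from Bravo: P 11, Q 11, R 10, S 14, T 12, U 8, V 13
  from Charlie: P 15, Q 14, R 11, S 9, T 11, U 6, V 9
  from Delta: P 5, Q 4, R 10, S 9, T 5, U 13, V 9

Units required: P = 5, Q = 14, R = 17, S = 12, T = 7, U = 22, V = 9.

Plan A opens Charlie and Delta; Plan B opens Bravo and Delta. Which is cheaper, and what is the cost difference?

Plan A: {Charlie, Delta}: P→Delta 5·5=25, Q→Delta 4·14=56, R→Delta 10·17=170, S→Charlie 9·12=108, T→Delta 5·7=35, U→Charlie 6·22=132, V→Charlie 9·9=81. Service 607; fixed 1111; total 1718.
Plan B: {Bravo, Delta}: P→Delta 5·5=25, Q→Delta 4·14=56, R→Bravo 10·17=170, S→Delta 9·12=108, T→Delta 5·7=35, U→Bravo 8·22=176, V→Delta 9·9=81. Service 651; fixed 1072; total 1723.
Difference: |1718 − 1723| = 5.

Plan A is cheaper by 5.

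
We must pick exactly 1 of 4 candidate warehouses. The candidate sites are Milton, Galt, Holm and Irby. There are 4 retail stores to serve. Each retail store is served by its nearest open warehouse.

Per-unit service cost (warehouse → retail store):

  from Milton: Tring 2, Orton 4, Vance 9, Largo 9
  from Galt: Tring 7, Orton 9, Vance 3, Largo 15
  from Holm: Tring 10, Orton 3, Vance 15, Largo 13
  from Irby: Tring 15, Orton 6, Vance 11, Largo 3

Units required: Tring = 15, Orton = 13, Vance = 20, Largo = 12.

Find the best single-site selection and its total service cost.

Choose Milton only; total service cost 370.

With exactly 1 open, each retail store uses its cheapest among the chosen.
{Milton}: Tring→Milton 2·15=30, Orton→Milton 4·13=52, Vance→Milton 9·20=180, Largo→Milton 9·12=108. Service cost 370.
{Galt}: service cost 462
{Irby}: service cost 559
Among all 4 size-1 choices, {Milton} is lowest.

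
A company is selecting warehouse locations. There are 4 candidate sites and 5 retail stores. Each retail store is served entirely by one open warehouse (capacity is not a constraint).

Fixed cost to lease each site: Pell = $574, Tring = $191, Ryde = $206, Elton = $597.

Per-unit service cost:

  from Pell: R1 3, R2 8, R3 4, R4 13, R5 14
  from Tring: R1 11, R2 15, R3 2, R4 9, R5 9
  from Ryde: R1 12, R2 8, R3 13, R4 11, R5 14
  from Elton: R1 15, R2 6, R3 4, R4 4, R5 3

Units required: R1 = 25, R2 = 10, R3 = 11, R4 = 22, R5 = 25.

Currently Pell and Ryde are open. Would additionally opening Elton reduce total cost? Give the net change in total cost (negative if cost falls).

Current service cost with {Pell, Ryde}: 791.
Adding Elton: each retail store re-picks its cheapest; new service cost 342, saving 449.
Extra fixed cost: 597. Net change = 597 − 449 = 148.
(Totals: 1571 → 1719.)

No — net change +148 (cost rises by 148).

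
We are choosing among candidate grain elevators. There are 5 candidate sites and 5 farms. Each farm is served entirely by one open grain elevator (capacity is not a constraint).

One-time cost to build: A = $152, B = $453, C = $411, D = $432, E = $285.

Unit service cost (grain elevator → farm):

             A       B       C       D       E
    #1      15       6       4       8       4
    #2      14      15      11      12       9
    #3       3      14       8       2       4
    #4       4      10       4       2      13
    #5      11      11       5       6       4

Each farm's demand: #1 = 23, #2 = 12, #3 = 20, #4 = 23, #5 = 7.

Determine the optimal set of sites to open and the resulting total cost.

Open A and E; minimum total cost 817.

For any fixed open set, each farm goes to its cheapest open site; total = fixed + service.
{A, E}: #1→E 4·23=92, #2→E 9·12=108, #3→A 3·20=60, #4→A 4·23=92, #5→E 4·7=28. Service 380; fixed 437; total 817.
{D}: service 456 + fixed 432 = 888
{E}: service 607 + fixed 285 = 892
{A, B, C, D, E}: service 314 + fixed 1733 = 2047
No other subset beats 817.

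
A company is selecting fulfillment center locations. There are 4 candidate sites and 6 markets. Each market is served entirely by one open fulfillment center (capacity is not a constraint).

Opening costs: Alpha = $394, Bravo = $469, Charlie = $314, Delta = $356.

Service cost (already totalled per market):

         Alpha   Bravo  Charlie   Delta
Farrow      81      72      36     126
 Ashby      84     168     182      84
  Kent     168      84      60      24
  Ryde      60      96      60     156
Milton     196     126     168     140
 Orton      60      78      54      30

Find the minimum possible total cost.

Minimum total cost: 874

For any fixed open set, each market goes to its cheapest open site; total = fixed + service.
{Charlie}: Farrow→Charlie 36, Ashby→Charlie 182, Kent→Charlie 60, Ryde→Charlie 60, Milton→Charlie 168, Orton→Charlie 54. Service 560; fixed 314; total 874.
{Delta}: Farrow→Delta 126, Ashby→Delta 84, Kent→Delta 24, Ryde→Delta 156, Milton→Delta 140, Orton→Delta 30. Service 560; fixed 356; total 916.
{Alpha}: service 649 + fixed 394 = 1043
{Alpha, Bravo, Charlie, Delta}: service 360 + fixed 1533 = 1893
No other subset beats 874.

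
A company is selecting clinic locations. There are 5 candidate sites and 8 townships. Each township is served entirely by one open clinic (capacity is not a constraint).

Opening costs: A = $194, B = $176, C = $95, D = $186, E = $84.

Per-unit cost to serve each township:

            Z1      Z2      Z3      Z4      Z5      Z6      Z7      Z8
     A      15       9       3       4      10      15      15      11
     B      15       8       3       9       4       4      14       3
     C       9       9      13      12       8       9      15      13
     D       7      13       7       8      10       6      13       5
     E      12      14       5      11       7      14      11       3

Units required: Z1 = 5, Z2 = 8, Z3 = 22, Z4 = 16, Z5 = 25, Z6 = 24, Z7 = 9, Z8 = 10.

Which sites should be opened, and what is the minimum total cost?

For any fixed open set, each township goes to its cheapest open site; total = fixed + service.
{B}: Z1→B 15·5=75, Z2→B 8·8=64, Z3→B 3·22=66, Z4→B 9·16=144, Z5→B 4·25=100, Z6→B 4·24=96, Z7→B 14·9=126, Z8→B 3·10=30. Service 701; fixed 176; total 877.
{B, E}: Z1→E 12·5=60, Z2→B 8·8=64, Z3→B 3·22=66, Z4→B 9·16=144, Z5→B 4·25=100, Z6→B 4·24=96, Z7→E 11·9=99, Z8→B 3·10=30. Service 659; fixed 260; total 919.
{B, C}: service 671 + fixed 271 = 942
{A, B, C, D, E}: Z1→D 7·5=35, Z2→B 8·8=64, Z3→A 3·22=66, Z4→A 4·16=64, Z5→B 4·25=100, Z6→B 4·24=96, Z7→E 11·9=99, Z8→B 3·10=30. Service 554; fixed 735; total 1289.
No other subset beats 877.

Open B only; minimum total cost 877.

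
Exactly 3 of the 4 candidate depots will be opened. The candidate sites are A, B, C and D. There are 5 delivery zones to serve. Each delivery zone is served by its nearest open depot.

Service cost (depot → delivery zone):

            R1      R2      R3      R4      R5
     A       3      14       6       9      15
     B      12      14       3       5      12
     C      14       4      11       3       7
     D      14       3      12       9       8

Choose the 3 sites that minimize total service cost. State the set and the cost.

Choose A, B and C; total service cost 20.

With exactly 3 open, each delivery zone uses its cheapest among the chosen.
{A, B, C}: R1→A 3, R2→C 4, R3→B 3, R4→C 3, R5→C 7. Service cost 20.
{A, B, D}: service cost 22
{A, C, D}: service cost 22
Among all 4 size-3 choices, {A, B, C} is lowest.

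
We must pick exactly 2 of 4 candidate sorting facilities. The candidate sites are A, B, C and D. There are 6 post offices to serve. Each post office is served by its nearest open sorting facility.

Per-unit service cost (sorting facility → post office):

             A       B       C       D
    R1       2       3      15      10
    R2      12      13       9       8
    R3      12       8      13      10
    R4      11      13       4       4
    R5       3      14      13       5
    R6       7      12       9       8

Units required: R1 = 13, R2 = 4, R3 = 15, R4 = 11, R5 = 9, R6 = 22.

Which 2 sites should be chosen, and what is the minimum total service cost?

Choose A and D; total service cost 433.

With exactly 2 open, each post office uses its cheapest among the chosen.
{A, D}: R1→A 2·13=26, R2→D 8·4=32, R3→D 10·15=150, R4→D 4·11=44, R5→A 3·9=27, R6→A 7·22=154. Service cost 433.
{B, D}: service cost 456
{A, C}: service cost 467
Among all 6 size-2 choices, {A, D} is lowest.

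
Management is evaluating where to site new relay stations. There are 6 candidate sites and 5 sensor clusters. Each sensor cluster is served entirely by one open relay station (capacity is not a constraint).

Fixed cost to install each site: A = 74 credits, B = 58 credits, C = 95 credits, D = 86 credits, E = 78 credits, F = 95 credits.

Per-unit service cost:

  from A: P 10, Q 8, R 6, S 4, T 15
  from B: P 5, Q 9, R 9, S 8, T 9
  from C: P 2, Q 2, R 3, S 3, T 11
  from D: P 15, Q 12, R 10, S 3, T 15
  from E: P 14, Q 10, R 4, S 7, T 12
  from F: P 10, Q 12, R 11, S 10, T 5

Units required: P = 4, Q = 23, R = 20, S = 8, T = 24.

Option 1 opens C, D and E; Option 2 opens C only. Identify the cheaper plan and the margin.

Option 2 is cheaper by 164.

Option 1: {C, D, E}: P→C 2·4=8, Q→C 2·23=46, R→C 3·20=60, S→C 3·8=24, T→C 11·24=264. Service 402; fixed 259; total 661.
Option 2: {C}: P→C 2·4=8, Q→C 2·23=46, R→C 3·20=60, S→C 3·8=24, T→C 11·24=264. Service 402; fixed 95; total 497.
Difference: |661 − 497| = 164.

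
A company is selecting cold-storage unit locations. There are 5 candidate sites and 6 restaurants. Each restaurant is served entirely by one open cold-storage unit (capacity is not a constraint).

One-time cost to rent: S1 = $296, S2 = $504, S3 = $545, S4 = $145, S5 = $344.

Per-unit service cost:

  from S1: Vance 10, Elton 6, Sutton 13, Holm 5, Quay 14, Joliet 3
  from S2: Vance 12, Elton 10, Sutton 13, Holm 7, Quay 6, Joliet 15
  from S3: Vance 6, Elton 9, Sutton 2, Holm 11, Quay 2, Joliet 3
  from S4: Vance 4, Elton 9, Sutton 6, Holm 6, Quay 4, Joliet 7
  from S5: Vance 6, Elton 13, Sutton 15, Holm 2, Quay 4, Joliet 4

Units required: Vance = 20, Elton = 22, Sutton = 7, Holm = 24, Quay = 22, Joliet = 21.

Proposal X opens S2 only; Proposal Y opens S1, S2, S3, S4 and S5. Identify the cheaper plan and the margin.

Proposal X: {S2}: Vance→S2 12·20=240, Elton→S2 10·22=220, Sutton→S2 13·7=91, Holm→S2 7·24=168, Quay→S2 6·22=132, Joliet→S2 15·21=315. Service 1166; fixed 504; total 1670.
Proposal Y: {S1, S2, S3, S4, S5}: Vance→S4 4·20=80, Elton→S1 6·22=132, Sutton→S3 2·7=14, Holm→S5 2·24=48, Quay→S3 2·22=44, Joliet→S1 3·21=63. Service 381; fixed 1834; total 2215.
Difference: |1670 − 2215| = 545.

Proposal X is cheaper by 545.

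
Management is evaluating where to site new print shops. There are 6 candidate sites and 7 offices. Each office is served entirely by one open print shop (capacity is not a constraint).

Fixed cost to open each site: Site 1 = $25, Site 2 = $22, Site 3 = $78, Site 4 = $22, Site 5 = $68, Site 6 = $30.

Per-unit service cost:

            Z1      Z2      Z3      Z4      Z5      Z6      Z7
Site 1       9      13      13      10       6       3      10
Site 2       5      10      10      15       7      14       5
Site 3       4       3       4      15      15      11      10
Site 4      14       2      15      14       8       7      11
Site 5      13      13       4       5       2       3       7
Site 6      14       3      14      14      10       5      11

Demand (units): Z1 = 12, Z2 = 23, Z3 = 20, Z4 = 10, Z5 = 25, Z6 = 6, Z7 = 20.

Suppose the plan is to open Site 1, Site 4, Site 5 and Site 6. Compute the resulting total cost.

Total cost: 637

Each office is assigned to its cheapest site among the open ones.
{Site 1, Site 4, Site 5, Site 6}: Z1→Site 1 9·12=108, Z2→Site 4 2·23=46, Z3→Site 5 4·20=80, Z4→Site 5 5·10=50, Z5→Site 5 2·25=50, Z6→Site 1 3·6=18, Z7→Site 5 7·20=140. Service 492; fixed 145; total 637.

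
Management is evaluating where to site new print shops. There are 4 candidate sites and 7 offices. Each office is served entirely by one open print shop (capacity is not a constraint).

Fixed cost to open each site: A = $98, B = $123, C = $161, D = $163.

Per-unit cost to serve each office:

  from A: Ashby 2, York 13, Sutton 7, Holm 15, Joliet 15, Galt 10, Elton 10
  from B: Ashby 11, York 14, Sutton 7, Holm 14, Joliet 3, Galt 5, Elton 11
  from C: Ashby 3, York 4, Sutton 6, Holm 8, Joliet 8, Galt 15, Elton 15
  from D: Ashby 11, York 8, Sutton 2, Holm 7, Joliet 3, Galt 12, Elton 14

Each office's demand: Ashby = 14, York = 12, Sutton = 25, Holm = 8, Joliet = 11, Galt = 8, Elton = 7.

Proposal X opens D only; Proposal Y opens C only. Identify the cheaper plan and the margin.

Proposal X is cheaper by 32.

Proposal X: {D}: Ashby→D 11·14=154, York→D 8·12=96, Sutton→D 2·25=50, Holm→D 7·8=56, Joliet→D 3·11=33, Galt→D 12·8=96, Elton→D 14·7=98. Service 583; fixed 163; total 746.
Proposal Y: {C}: Ashby→C 3·14=42, York→C 4·12=48, Sutton→C 6·25=150, Holm→C 8·8=64, Joliet→C 8·11=88, Galt→C 15·8=120, Elton→C 15·7=105. Service 617; fixed 161; total 778.
Difference: |746 − 778| = 32.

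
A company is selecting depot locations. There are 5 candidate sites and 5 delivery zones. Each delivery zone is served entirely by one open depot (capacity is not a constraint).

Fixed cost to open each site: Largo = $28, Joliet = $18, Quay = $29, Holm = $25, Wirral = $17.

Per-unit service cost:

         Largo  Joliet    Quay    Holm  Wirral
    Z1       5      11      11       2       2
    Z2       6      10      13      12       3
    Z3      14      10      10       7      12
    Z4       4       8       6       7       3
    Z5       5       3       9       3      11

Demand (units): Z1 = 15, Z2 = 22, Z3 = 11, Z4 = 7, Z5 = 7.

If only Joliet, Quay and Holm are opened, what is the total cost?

Each delivery zone is assigned to its cheapest site among the open ones.
{Joliet, Quay, Holm}: Z1→Holm 2·15=30, Z2→Joliet 10·22=220, Z3→Holm 7·11=77, Z4→Quay 6·7=42, Z5→Joliet 3·7=21. Service 390; fixed 72; total 462.

Total cost: 462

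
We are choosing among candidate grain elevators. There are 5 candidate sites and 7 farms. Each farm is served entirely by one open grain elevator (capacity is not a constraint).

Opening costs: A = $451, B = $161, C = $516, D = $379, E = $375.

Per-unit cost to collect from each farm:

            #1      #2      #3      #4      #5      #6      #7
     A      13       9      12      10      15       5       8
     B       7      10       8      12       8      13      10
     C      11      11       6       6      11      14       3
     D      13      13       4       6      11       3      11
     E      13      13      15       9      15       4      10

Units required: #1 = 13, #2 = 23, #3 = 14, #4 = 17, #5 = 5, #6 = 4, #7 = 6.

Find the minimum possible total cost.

Minimum total cost: 950

For any fixed open set, each farm goes to its cheapest open site; total = fixed + service.
{B}: #1→B 7·13=91, #2→B 10·23=230, #3→B 8·14=112, #4→B 12·17=204, #5→B 8·5=40, #6→B 13·4=52, #7→B 10·6=60. Service 789; fixed 161; total 950.
{B, D}: service 591 + fixed 540 = 1131
{D}: service 759 + fixed 379 = 1138
{A, B, C, D, E}: #1→B 7·13=91, #2→A 9·23=207, #3→D 4·14=56, #4→C 6·17=102, #5→B 8·5=40, #6→D 3·4=12, #7→C 3·6=18. Service 526; fixed 1882; total 2408.
No other subset beats 950.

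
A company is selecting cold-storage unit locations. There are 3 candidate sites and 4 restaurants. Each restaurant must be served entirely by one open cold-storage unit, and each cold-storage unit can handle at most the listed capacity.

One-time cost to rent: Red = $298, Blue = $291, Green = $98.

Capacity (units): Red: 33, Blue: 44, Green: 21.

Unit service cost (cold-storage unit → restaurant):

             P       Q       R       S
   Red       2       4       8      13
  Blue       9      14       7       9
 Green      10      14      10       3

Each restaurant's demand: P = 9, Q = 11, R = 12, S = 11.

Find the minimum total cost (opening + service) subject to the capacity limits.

Open {Red, Green}: P→Red 2·9=18, Q→Red 4·11=44, R→Red 8·12=96, S→Green 3·11=33.
Loads: Red carries 32/33, Green carries 11/21. Service 191; fixed 396; total 587.
Next best feasible plan costs 659.

Minimum total cost: 587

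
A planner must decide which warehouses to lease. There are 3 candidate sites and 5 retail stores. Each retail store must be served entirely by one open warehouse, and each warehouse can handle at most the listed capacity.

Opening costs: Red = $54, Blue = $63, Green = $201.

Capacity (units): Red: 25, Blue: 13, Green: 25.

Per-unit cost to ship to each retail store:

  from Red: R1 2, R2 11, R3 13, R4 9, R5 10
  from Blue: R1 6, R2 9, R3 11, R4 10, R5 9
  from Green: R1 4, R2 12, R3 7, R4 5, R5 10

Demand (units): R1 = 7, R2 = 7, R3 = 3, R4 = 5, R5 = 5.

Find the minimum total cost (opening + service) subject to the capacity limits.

Minimum total cost: 322

Open {Red, Blue}: R1→Red 2·7=14, R2→Blue 9·7=63, R3→Blue 11·3=33, R4→Red 9·5=45, R5→Red 10·5=50.
Loads: Red carries 17/25, Blue carries 10/13. Service 205; fixed 117; total 322.
Next best feasible plan costs 323.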